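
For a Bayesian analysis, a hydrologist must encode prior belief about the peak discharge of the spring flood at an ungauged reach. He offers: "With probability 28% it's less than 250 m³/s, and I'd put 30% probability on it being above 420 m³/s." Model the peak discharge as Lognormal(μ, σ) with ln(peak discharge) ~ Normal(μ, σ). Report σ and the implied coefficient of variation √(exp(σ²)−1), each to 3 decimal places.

σ ≈ 0.469, CV ≈ 0.495

If T ~ Lognormal(μ,σ) then ln T ~ Normal(μ,σ), so the p-quantile of ln T is μ + z_p·σ.
ln(250) = 5.521 and ln(420) = 6.04; z_{0.28} = -0.5828, z_{0.7} = 0.5244.
σ = (6.04 − 5.521)/(0.5244 − (-0.5828)) = 0.469.
μ = 5.521 − (-0.5828)·0.469 = 5.795.
CV = √(exp(σ²)−1) = √(exp(0.2195)−1) = 0.495.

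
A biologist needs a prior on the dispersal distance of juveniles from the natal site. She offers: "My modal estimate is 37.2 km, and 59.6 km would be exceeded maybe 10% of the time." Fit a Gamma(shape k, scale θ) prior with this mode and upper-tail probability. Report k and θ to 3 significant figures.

k ≈ 9.46, θ ≈ 4.4

Gamma(k,θ) with k>1 has mode (k−1)θ, so θ = 37.2/(k−1).
Need P(X < 59.6) = 0.9 with θ tied to k this way. Start at k = 2, θ = 37.2: P(X<59.6) ≈ 0.476.
Too low — raise k to concentrate. Iterating converges to k ≈ 9.46.
Then θ = 37.2/(9.46−1) ≈ 4.4.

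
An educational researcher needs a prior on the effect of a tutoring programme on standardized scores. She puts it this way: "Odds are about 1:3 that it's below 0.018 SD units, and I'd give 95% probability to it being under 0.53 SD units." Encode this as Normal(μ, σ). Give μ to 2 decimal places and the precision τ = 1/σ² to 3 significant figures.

The p-quantile of Normal(μ,σ) is μ + z_p·σ, with z_{0.25} = -0.6745 and z_{0.95} = 1.645.
Eliminate σ: μ = (z₂·x₁ − z₁·x₂)/(z₂ − z₁) = (1.645·0.018 − (-0.6745)·0.53)/2.319 = 0.17.
Then σ = (x₂ − x₁)/(z₂ − z₁) = (0.53 − 0.018)/2.319 = 0.22.
Precision τ = 1/σ² = 1/0.2208² = 20.5.

μ = 0.17, τ = 20.5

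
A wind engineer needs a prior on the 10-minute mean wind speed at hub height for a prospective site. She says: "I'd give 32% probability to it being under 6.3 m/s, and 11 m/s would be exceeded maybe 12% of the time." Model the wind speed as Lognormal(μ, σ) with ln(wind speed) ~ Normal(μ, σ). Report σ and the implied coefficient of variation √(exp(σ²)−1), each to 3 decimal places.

σ ≈ 0.339, CV ≈ 0.349

If T ~ Lognormal(μ,σ) then ln T ~ Normal(μ,σ), so the p-quantile of ln T is μ + z_p·σ.
ln(6.3) = 1.841 and ln(11) = 2.398; z_{0.32} = -0.4677, z_{0.88} = 1.175.
σ = (2.398 − 1.841)/(1.175 − (-0.4677)) = 0.339.
μ = 1.841 − (-0.4677)·0.339 = 1.999.
CV = √(exp(σ²)−1) = √(exp(0.1151)−1) = 0.349.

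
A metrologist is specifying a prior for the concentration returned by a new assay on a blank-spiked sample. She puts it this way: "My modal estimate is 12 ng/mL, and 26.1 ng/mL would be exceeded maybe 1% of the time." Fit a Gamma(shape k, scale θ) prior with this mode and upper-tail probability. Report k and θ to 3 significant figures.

Gamma(k,θ) with k>1 has mode (k−1)θ, so θ = 12/(k−1).
Need P(X < 26.1) = 0.99 with θ tied to k this way. Start at k = 2, θ = 12: P(X<26.1) ≈ 0.639.
Too low — raise k to concentrate. Iterating converges to k ≈ 9.
Then θ = 12/(9−1) ≈ 1.5.

k ≈ 9, θ ≈ 1.5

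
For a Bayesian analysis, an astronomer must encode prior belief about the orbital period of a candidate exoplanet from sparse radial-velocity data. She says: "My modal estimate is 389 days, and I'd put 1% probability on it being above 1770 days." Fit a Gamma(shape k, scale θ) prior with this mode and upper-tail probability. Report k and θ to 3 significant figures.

k ≈ 2.76, θ ≈ 222

Gamma(k,θ) with k>1 has mode (k−1)θ, so θ = 389/(k−1).
Need P(X < 1770) = 0.99 with θ tied to k this way. Start at k = 2, θ = 389: P(X<1770) ≈ 0.941.
Too low — raise k to concentrate. Iterating converges to k ≈ 2.76.
Then θ = 389/(2.76−1) ≈ 222.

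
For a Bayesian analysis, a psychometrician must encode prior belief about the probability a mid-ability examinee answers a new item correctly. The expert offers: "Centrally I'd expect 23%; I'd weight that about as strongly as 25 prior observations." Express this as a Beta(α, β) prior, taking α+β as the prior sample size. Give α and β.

α = 5.75, β = 19.25

Under the effective-sample-size interpretation, Beta(α, β) has prior mean α/(α+β) and prior sample size α+β.
So α+β = 25 and α/(α+β) = 0.23, giving α = 0.23·25 = 5.75 and β = 25 − 5.75 = 19.25.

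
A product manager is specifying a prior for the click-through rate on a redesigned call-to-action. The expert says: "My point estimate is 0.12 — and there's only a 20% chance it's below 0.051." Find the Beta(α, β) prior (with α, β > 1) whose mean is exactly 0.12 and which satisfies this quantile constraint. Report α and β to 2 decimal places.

α ≈ 1.88, β ≈ 13.78

With mean 0.12 fixed, write α = 0.12s, β = 0.88s where s = α+β.
Need P(θ < 0.051) = 0.2 under Beta(0.12s, 0.88s). Normal approximation: (q−m)/√(m(1−m)/s) ≈ z_{0.2} = -0.842, so s ≈ 0.12·0.88·(-0.842)²/(0.051−0.12)² = 15.7.
At s = 15.7: P(θ<0.051) ≈ 0.199. Adjusting to match 0.2 gives s ≈ 15.66.
So α = 0.12·15.66 ≈ 1.88, β = 0.88·15.66 ≈ 13.78.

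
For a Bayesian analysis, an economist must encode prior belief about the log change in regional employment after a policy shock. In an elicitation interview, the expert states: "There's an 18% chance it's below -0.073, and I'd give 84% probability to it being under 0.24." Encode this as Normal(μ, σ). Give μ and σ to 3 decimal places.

μ = 0.077, σ = 0.164

The p-quantile of Normal(μ,σ) is μ + z_p·σ, with z_{0.18} = -0.9154 and z_{0.84} = 0.9945.
Eliminate σ: μ = (z₂·x₁ − z₁·x₂)/(z₂ − z₁) = (0.9945·-0.073 − (-0.9154)·0.24)/1.91 = 0.077.
Then σ = (x₂ − x₁)/(z₂ − z₁) = (0.24 − -0.073)/1.91 = 0.164.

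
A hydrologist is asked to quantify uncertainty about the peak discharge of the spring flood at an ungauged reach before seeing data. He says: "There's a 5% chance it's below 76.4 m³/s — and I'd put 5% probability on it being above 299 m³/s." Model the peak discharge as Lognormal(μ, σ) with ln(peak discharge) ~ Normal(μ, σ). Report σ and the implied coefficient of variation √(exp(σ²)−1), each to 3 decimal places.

σ ≈ 0.415, CV ≈ 0.433

If T ~ Lognormal(μ,σ) then ln T ~ Normal(μ,σ), so the p-quantile of ln T is μ + z_p·σ.
ln(76.4) = 4.336 and ln(299) = 5.7; z_{0.05} = -1.645, z_{0.95} = 1.645.
σ = (5.7 − 4.336)/(1.645 − (-1.645)) = 0.415.
μ = 4.336 − (-1.645)·0.415 = 5.018.
CV = √(exp(σ²)−1) = √(exp(0.1720)−1) = 0.433.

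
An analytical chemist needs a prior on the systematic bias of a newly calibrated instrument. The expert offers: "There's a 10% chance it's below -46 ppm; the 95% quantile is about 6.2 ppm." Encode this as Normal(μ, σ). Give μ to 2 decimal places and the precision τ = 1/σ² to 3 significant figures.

μ = -23.14, τ = 0.00314

For Normal(μ,σ), the p-quantile is μ + z_p·σ. Here z_{0.1} = -1.282, z_{0.95} = 1.645.
So -46 = μ − 1.282σ and 6.2 = μ + 1.645σ.
Subtracting: σ = (6.2 − -46)/(1.645 − (-1.282)) = 17.84.
Then μ = -46 − (-1.282)·17.84 = -23.14.
Precision τ = 1/σ² = 1/17.84² = 0.00314.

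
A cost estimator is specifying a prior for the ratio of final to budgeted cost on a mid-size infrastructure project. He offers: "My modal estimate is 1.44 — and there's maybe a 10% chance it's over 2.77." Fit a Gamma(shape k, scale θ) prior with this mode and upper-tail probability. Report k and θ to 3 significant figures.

Gamma(k,θ) with k>1 has mode (k−1)θ, so θ = 1.44/(k−1).
Need P(X < 2.77) = 0.9 with θ tied to k this way. Start at k = 2, θ = 1.44: P(X<2.77) ≈ 0.573.
Too low — raise k to concentrate. Iterating converges to k ≈ 5.47.
Then θ = 1.44/(5.47−1) ≈ 0.322.

k ≈ 5.47, θ ≈ 0.322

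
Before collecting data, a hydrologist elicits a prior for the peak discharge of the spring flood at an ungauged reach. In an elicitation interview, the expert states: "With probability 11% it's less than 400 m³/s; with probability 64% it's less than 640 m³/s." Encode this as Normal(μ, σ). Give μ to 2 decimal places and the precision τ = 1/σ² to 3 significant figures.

The p-quantile of Normal(μ,σ) is μ + z_p·σ, with z_{0.11} = -1.227 and z_{0.64} = 0.3585.
Eliminate σ: μ = (z₂·x₁ − z₁·x₂)/(z₂ − z₁) = (0.3585·400 − (-1.227)·640)/1.585 = 585.72.
Then σ = (x₂ − x₁)/(z₂ − z₁) = (640 − 400)/1.585 = 151.42.
Precision τ = 1/σ² = 1/151.4² = 4.36e-05.

μ = 585.72, τ = 4.36e-05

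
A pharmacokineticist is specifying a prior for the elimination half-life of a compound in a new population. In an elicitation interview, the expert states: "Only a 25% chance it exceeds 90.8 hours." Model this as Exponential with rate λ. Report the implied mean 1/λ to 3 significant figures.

mean ≈ 65.5 hours

P(T > 90.8) = e^(−λ·90.8) = 0.25, so λ = −ln(0.25)/90.8 = 0.0153.
Mean = 1/λ = 65.5 hours.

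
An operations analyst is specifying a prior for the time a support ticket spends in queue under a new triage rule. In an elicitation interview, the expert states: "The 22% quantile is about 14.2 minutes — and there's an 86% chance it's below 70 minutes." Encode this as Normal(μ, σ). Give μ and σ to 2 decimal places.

For Normal(μ,σ), the p-quantile is μ + z_p·σ. Here z_{0.22} = -0.7722, z_{0.86} = 1.08.
So 14.2 = μ − 0.7722σ and 70 = μ + 1.08σ.
Subtracting: σ = (70 − 14.2)/(1.08 − (-0.7722)) = 30.12.
Then μ = 14.2 − (-0.7722)·30.12 = 37.46.

μ = 37.46, σ = 30.12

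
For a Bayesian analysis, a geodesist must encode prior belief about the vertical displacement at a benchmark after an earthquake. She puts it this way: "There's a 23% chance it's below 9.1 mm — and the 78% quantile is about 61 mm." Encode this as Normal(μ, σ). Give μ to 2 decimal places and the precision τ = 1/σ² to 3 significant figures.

μ = 34.48, τ = 0.000848

The p-quantile of Normal(μ,σ) is μ + z_p·σ, with z_{0.23} = -0.7388 and z_{0.78} = 0.7722.
Eliminate σ: μ = (z₂·x₁ − z₁·x₂)/(z₂ − z₁) = (0.7722·9.1 − (-0.7388)·61)/1.511 = 34.48.
Then σ = (x₂ − x₁)/(z₂ − z₁) = (61 − 9.1)/1.511 = 34.35.
Precision τ = 1/σ² = 1/34.35² = 0.000848.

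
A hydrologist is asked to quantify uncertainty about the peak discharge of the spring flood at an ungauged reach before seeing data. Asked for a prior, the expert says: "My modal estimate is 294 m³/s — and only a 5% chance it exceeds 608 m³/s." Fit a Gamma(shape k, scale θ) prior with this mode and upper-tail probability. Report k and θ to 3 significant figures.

Gamma(k,θ) with k>1 has mode (k−1)θ, so θ = 294/(k−1).
Need P(X < 608) = 0.95 with θ tied to k this way. Start at k = 2, θ = 294: P(X<608) ≈ 0.612.
Too low — raise k to concentrate. Iterating converges to k ≈ 6.24.
Then θ = 294/(6.24−1) ≈ 56.1.

k ≈ 6.24, θ ≈ 56.1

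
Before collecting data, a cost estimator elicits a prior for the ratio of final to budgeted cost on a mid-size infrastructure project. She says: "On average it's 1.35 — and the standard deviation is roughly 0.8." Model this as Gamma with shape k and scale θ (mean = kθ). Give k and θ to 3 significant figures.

k ≈ 2.85, θ ≈ 0.474

For Gamma(k, scale θ): mean = kθ, variance = kθ², so CV = 1/√k.
CV = SD/mean = 0.8/1.35 = 0.5926, hence k = 1/CV² = 2.85.
Then θ = mean/k = 1.35/2.85 = 0.474.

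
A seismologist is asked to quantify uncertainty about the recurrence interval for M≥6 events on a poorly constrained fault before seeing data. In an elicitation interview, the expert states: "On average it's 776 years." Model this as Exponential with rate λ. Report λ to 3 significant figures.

Exponential mean = 1/λ, so λ = 1/776.0 = 0.00129.

λ ≈ 0.00129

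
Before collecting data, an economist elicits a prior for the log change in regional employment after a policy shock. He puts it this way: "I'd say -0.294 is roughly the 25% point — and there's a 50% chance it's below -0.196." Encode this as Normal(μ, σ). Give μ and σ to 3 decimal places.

μ = -0.196, σ = 0.145

The p-quantile of Normal(μ,σ) is μ + z_p·σ, with z_{0.25} = -0.6745 and z_{0.5} = 0.
Eliminate σ: μ = (z₂·x₁ − z₁·x₂)/(z₂ − z₁) = (0·-0.294 − (-0.6745)·-0.196)/0.6745 = -0.196.
Then σ = (x₂ − x₁)/(z₂ − z₁) = (-0.196 − -0.294)/0.6745 = 0.145.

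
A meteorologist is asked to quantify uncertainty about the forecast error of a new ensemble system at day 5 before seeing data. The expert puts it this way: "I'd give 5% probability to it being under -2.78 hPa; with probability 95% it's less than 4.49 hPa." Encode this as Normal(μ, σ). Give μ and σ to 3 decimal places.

μ = 0.855, σ = 2.210

The p-quantile of Normal(μ,σ) is μ + z_p·σ, with z_{0.05} = -1.645 and z_{0.95} = 1.645.
Eliminate σ: μ = (z₂·x₁ − z₁·x₂)/(z₂ − z₁) = (1.645·-2.78 − (-1.645)·4.49)/3.29 = 0.855.
Then σ = (x₂ − x₁)/(z₂ − z₁) = (4.49 − -2.78)/3.29 = 2.210.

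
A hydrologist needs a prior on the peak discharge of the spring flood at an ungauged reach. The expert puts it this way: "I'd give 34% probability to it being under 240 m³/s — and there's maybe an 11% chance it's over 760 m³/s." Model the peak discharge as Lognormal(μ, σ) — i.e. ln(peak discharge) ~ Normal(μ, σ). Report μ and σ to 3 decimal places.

If T ~ Lognormal(μ,σ) then ln T ~ Normal(μ,σ), so the p-quantile of ln T is μ + z_p·σ.
ln(240) = 5.481 and ln(760) = 6.633; z_{0.34} = -0.4125, z_{0.89} = 1.227.
σ = (6.633 − 5.481)/(1.227 − (-0.4125)) = 0.703.
μ = 5.481 − (-0.4125)·0.703 = 5.771.

μ ≈ 5.771, σ ≈ 0.703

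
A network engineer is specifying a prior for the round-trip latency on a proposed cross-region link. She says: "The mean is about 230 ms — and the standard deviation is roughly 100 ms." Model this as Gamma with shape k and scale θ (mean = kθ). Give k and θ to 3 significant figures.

For Gamma(k, scale θ): mean = kθ, variance = kθ², so CV = 1/√k.
CV = SD/mean = 100/230 = 0.4348, hence k = 1/CV² = 5.29.
Then θ = mean/k = 230/5.29 = 43.5.

k ≈ 5.29, θ ≈ 43.5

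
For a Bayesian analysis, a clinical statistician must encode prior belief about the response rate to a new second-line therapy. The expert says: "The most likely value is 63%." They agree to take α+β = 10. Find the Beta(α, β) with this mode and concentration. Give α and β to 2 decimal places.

α = 6.04, β = 3.96

For α,β > 1 the Beta mode is (α−1)/(α+β−2). With α+β = 10, the mode is (α−1)/8.
Set (α−1)/8 = 0.63 → α = 1 + 0.63·8 = 6.04.
β = 10 − α = 3.96.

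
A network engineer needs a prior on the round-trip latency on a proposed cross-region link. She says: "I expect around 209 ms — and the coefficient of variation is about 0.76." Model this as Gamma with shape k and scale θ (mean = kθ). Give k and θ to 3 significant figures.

k ≈ 1.73, θ ≈ 121

For Gamma(k, scale θ): mean = kθ, variance = kθ², so CV = 1/√k.
CV = 0.76, hence k = 1/CV² = 1.73.
Then θ = mean/k = 209/1.73 = 121.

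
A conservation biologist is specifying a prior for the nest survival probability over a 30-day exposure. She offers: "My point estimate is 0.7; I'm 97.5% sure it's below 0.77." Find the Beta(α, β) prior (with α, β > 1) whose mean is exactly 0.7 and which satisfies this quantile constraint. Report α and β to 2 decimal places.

α ≈ 106.36, β ≈ 45.58

With mean 0.7 fixed, write α = 0.7s, β = 0.3s where s = α+β.
Need P(θ < 0.77) = 0.975 under Beta(0.7s, 0.3s). Normal approximation: (q−m)/√(m(1−m)/s) ≈ z_{0.975} = 1.96, so s ≈ 0.7·0.3·(1.96)²/(0.77−0.7)² = 164.6.
At s = 164.6: P(θ<0.77) ≈ 0.979. Adjusting to match 0.975 gives s ≈ 151.94.
So α = 0.7·151.94 ≈ 106.36, β = 0.3·151.94 ≈ 45.58.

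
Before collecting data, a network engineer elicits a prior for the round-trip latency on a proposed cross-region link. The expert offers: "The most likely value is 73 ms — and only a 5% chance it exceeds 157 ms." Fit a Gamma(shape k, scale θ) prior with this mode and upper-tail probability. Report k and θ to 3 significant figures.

k ≈ 5.7, θ ≈ 15.5

Gamma(k,θ) with k>1 has mode (k−1)θ, so θ = 73/(k−1).
Need P(X < 157) = 0.95 with θ tied to k this way. Start at k = 2, θ = 73: P(X<157) ≈ 0.633.
Too low — raise k to concentrate. Iterating converges to k ≈ 5.7.
Then θ = 73/(5.7−1) ≈ 15.5.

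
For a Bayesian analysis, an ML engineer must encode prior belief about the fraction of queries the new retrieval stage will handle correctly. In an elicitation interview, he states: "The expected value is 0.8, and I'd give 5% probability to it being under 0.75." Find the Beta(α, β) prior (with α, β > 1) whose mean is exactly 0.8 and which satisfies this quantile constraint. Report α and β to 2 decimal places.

With mean 0.8 fixed, write α = 0.8s, β = 0.2s where s = α+β.
Need P(θ < 0.75) = 0.05 under Beta(0.8s, 0.2s). Normal approximation: (q−m)/√(m(1−m)/s) ≈ z_{0.05} = -1.64, so s ≈ 0.8·0.2·(-1.64)²/(0.75−0.8)² = 173.2.
At s = 173.2: P(θ<0.75) ≈ 0.056. Adjusting to match 0.05 gives s ≈ 185.28.
So α = 0.8·185.28 ≈ 148.23, β = 0.2·185.28 ≈ 37.06.

α ≈ 148.23, β ≈ 37.06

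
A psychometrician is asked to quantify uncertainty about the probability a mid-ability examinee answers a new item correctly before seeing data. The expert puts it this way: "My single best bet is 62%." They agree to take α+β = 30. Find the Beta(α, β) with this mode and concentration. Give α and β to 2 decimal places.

α = 18.36, β = 11.64

For α,β > 1 the Beta mode is (α−1)/(α+β−2). With α+β = 30, the mode is (α−1)/28.
Set (α−1)/28 = 0.62 → α = 1 + 0.62·28 = 18.36.
β = 30 − α = 11.64.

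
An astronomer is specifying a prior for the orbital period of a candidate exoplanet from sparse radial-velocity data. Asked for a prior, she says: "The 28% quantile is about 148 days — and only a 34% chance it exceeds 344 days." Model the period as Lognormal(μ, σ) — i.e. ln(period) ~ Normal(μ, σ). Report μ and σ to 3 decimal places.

If T ~ Lognormal(μ,σ) then ln T ~ Normal(μ,σ), so the p-quantile of ln T is μ + z_p·σ.
ln(148) = 4.997 and ln(344) = 5.841; z_{0.28} = -0.5828, z_{0.66} = 0.4125.
σ = (5.841 − 4.997)/(0.4125 − (-0.5828)) = 0.847.
μ = 4.997 − (-0.5828)·0.847 = 5.491.

μ ≈ 5.491, σ ≈ 0.847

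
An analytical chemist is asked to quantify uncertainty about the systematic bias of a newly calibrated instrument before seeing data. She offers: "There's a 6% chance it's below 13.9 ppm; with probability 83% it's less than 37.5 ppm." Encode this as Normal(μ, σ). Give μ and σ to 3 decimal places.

μ = 28.525, σ = 9.406

For Normal(μ,σ), the p-quantile is μ + z_p·σ. Here z_{0.06} = -1.555, z_{0.83} = 0.9542.
So 13.9 = μ − 1.555σ and 37.5 = μ + 0.9542σ.
Subtracting: σ = (37.5 − 13.9)/(0.9542 − (-1.555)) = 9.406.
Then μ = 13.9 − (-1.555)·9.406 = 28.525.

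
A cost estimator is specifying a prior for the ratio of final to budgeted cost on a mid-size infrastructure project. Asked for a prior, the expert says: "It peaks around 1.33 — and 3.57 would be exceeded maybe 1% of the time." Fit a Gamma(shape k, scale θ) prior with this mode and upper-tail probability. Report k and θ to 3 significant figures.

Gamma(k,θ) with k>1 has mode (k−1)θ, so θ = 1.33/(k−1).
Need P(X < 3.57) = 0.99 with θ tied to k this way. Start at k = 2, θ = 1.33: P(X<3.57) ≈ 0.748.
Too low — raise k to concentrate. Iterating converges to k ≈ 5.74.
Then θ = 1.33/(5.74−1) ≈ 0.281.

k ≈ 5.74, θ ≈ 0.281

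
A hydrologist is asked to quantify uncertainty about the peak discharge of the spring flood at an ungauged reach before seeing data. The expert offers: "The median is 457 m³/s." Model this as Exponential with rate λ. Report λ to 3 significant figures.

λ ≈ 0.00152

Exponential median = ln 2 / λ, so λ = ln 2 / 457.0 = 0.00152.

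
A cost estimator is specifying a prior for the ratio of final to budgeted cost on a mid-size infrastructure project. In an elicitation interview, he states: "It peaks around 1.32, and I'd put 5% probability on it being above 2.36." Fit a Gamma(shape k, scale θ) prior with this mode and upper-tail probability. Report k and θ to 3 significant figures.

Gamma(k,θ) with k>1 has mode (k−1)θ, so θ = 1.32/(k−1).
Need P(X < 2.36) = 0.95 with θ tied to k this way. Start at k = 2, θ = 1.32: P(X<2.36) ≈ 0.534.
Too low — raise k to concentrate. Iterating converges to k ≈ 9.26.
Then θ = 1.32/(9.26−1) ≈ 0.16.

k ≈ 9.26, θ ≈ 0.16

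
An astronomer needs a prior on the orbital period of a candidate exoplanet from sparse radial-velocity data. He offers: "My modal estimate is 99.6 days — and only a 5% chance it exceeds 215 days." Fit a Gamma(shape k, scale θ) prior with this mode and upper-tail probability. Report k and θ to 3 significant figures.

Gamma(k,θ) with k>1 has mode (k−1)θ, so θ = 99.6/(k−1).
Need P(X < 215) = 0.95 with θ tied to k this way. Start at k = 2, θ = 99.6: P(X<215) ≈ 0.635.
Too low — raise k to concentrate. Iterating converges to k ≈ 5.65.
Then θ = 99.6/(5.65−1) ≈ 21.4.

k ≈ 5.65, θ ≈ 21.4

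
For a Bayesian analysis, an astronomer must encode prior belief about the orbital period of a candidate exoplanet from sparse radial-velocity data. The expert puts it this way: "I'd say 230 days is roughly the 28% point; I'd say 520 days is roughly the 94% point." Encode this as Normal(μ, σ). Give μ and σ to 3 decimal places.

For Normal(μ,σ), the p-quantile is μ + z_p·σ. Here z_{0.28} = -0.5828, z_{0.94} = 1.555.
So 230 = μ − 0.5828σ and 520 = μ + 1.555σ.
Subtracting: σ = (520 − 230)/(1.555 − (-0.5828)) = 135.665.
Then μ = 230 − (-0.5828)·135.665 = 309.071.

μ = 309.071, σ = 135.665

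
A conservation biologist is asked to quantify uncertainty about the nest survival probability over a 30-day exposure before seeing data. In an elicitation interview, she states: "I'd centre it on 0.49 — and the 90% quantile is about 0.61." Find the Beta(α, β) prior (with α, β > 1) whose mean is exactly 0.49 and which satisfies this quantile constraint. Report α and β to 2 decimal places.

α ≈ 13.84, β ≈ 14.40

With mean 0.49 fixed, write α = 0.49s, β = 0.51s where s = α+β.
Need P(θ < 0.61) = 0.9 under Beta(0.49s, 0.51s). Normal approximation: (q−m)/√(m(1−m)/s) ≈ z_{0.9} = 1.28, so s ≈ 0.49·0.51·(1.28)²/(0.61−0.49)² = 28.5.
At s = 28.5: P(θ<0.61) ≈ 0.901. Adjusting to match 0.9 gives s ≈ 28.24.
So α = 0.49·28.24 ≈ 13.84, β = 0.51·28.24 ≈ 14.40.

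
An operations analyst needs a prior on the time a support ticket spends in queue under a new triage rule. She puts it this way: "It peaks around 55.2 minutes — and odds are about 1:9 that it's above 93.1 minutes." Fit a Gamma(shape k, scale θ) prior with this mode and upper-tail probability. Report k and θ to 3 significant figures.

k ≈ 7.92, θ ≈ 7.97

Gamma(k,θ) with k>1 has mode (k−1)θ, so θ = 55.2/(k−1).
Need P(X < 93.1) = 0.9 with θ tied to k this way. Start at k = 2, θ = 55.2: P(X<93.1) ≈ 0.503.
Too low — raise k to concentrate. Iterating converges to k ≈ 7.92.
Then θ = 55.2/(7.92−1) ≈ 7.97.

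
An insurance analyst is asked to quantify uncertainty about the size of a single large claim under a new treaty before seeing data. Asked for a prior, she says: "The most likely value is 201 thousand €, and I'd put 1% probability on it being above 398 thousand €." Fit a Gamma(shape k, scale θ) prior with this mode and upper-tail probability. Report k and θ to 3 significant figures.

Gamma(k,θ) with k>1 has mode (k−1)θ, so θ = 201/(k−1).
Need P(X < 398) = 0.99 with θ tied to k this way. Start at k = 2, θ = 201: P(X<398) ≈ 0.589.
Too low — raise k to concentrate. Iterating converges to k ≈ 11.5.
Then θ = 201/(11.5−1) ≈ 19.1.

k ≈ 11.5, θ ≈ 19.1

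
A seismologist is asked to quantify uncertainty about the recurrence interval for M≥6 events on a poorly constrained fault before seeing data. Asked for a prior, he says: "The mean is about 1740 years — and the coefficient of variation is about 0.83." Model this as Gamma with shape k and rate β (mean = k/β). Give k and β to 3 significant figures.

k ≈ 1.45, β ≈ 0.000834

For Gamma(k, rate β): mean = k/β, variance = k/β², so CV = 1/√k.
CV = 0.83, hence k = 1/CV² = 1.45.
Then β = k/mean = 1.45/1740 = 0.000834.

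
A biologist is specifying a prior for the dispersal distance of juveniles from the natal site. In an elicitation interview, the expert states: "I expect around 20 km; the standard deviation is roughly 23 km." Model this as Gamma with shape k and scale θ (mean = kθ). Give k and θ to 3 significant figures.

k ≈ 0.756, θ ≈ 26.4

For Gamma(k, scale θ): mean = kθ, variance = kθ², so CV = 1/√k.
CV = SD/mean = 23/20 = 1.15, hence k = 1/CV² = 0.756.
Then θ = mean/k = 20/0.756 = 26.4.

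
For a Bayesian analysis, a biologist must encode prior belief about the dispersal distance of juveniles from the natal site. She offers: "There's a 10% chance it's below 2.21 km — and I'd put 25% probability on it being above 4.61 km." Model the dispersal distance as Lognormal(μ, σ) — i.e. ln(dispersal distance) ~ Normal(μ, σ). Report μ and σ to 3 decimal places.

If T ~ Lognormal(μ,σ) then ln T ~ Normal(μ,σ), so the p-quantile of ln T is μ + z_p·σ.
ln(2.21) = 0.793 and ln(4.61) = 1.528; z_{0.1} = -1.282, z_{0.75} = 0.6745.
σ = (1.528 − 0.793)/(0.6745 − (-1.282)) = 0.376.
μ = 0.793 − (-1.282)·0.376 = 1.275.

μ ≈ 1.275, σ ≈ 0.376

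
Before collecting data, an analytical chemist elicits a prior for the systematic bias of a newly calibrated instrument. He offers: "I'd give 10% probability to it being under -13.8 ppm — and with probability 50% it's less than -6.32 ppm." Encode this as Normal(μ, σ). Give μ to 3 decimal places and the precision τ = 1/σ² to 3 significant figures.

μ = -6.320, τ = 0.0294

The p-quantile of Normal(μ,σ) is μ + z_p·σ, with z_{0.1} = -1.282 and z_{0.5} = 0.
Eliminate σ: μ = (z₂·x₁ − z₁·x₂)/(z₂ − z₁) = (0·-13.8 − (-1.282)·-6.32)/1.282 = -6.320.
Then σ = (x₂ − x₁)/(z₂ − z₁) = (-6.32 − -13.8)/1.282 = 5.837.
Precision τ = 1/σ² = 1/5.837² = 0.0294.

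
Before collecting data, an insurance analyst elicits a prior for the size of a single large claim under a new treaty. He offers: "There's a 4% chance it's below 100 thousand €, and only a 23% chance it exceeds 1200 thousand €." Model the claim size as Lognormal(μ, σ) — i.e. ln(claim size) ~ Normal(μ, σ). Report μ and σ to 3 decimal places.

μ ≈ 6.353, σ ≈ 0.998

If T ~ Lognormal(μ,σ) then ln T ~ Normal(μ,σ), so the p-quantile of ln T is μ + z_p·σ.
ln(100) = 4.605 and ln(1200) = 7.09; z_{0.04} = -1.751, z_{0.77} = 0.7388.
σ = (7.09 − 4.605)/(0.7388 − (-1.751)) = 0.998.
μ = 4.605 − (-1.751)·0.998 = 6.353.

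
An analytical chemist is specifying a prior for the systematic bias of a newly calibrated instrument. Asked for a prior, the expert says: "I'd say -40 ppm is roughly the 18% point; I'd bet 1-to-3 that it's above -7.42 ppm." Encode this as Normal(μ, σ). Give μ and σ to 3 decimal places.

μ = -21.242, σ = 20.492

The p-quantile of Normal(μ,σ) is μ + z_p·σ, with z_{0.18} = -0.9154 and z_{0.75} = 0.6745.
Eliminate σ: μ = (z₂·x₁ − z₁·x₂)/(z₂ − z₁) = (0.6745·-40 − (-0.9154)·-7.42)/1.59 = -21.242.
Then σ = (x₂ − x₁)/(z₂ − z₁) = (-7.42 − -40)/1.59 = 20.492.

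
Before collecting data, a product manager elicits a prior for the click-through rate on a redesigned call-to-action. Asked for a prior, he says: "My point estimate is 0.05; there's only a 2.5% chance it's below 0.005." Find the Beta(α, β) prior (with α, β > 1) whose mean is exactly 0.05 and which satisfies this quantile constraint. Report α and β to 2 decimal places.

With mean 0.05 fixed, write α = 0.05s, β = 0.95s where s = α+β.
Need P(θ < 0.005) = 0.025 under Beta(0.05s, 0.95s). Normal approximation: (q−m)/√(m(1−m)/s) ≈ z_{0.025} = -1.96, so s ≈ 0.05·0.95·(-1.96)²/(0.005−0.05)² = 90.1.
At s = 90.1: P(θ<0.005) ≈ 0.000. Adjusting to match 0.025 gives s ≈ 34.89.
So α = 0.05·34.89 ≈ 1.74, β = 0.95·34.89 ≈ 33.15.

α ≈ 1.74, β ≈ 33.15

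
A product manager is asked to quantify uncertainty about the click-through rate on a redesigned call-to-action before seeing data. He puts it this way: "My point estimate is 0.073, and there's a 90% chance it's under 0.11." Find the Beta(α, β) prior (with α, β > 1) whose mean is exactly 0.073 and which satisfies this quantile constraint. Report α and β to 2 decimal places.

With mean 0.073 fixed, write α = 0.073s, β = 0.927s where s = α+β.
Need P(θ < 0.11) = 0.9 under Beta(0.073s, 0.927s). Normal approximation: (q−m)/√(m(1−m)/s) ≈ z_{0.9} = 1.28, so s ≈ 0.073·0.927·(1.28)²/(0.11−0.073)² = 81.2.
At s = 81.2: P(θ<0.11) ≈ 0.893. Adjusting to match 0.9 gives s ≈ 87.67.
So α = 0.073·87.67 ≈ 6.40, β = 0.927·87.67 ≈ 81.27.

α ≈ 6.40, β ≈ 81.27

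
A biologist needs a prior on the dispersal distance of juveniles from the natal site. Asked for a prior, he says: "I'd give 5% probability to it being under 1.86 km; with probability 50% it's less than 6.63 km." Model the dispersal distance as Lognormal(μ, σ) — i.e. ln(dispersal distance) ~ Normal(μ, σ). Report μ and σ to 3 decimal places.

If T ~ Lognormal(μ,σ) then ln T ~ Normal(μ,σ), so the p-quantile of ln T is μ + z_p·σ.
ln(1.86) = 0.6206 and ln(6.63) = 1.892; z_{0.05} = -1.645, z_{0.5} = 0.
σ = (1.892 − 0.6206)/(0 − (-1.645)) = 0.773.
μ = 0.6206 − (-1.645)·0.773 = 1.892.

μ ≈ 1.892, σ ≈ 0.773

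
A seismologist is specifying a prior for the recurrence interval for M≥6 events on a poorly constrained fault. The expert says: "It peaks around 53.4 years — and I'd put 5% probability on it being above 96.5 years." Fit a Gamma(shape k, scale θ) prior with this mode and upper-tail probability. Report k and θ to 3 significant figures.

k ≈ 8.96, θ ≈ 6.71

Gamma(k,θ) with k>1 has mode (k−1)θ, so θ = 53.4/(k−1).
Need P(X < 96.5) = 0.95 with θ tied to k this way. Start at k = 2, θ = 53.4: P(X<96.5) ≈ 0.539.
Too low — raise k to concentrate. Iterating converges to k ≈ 8.96.
Then θ = 53.4/(8.96−1) ≈ 6.71.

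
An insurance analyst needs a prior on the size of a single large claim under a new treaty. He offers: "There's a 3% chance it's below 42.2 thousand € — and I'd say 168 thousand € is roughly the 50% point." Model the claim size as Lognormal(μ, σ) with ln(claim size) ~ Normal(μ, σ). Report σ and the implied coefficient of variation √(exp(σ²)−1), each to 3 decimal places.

If T ~ Lognormal(μ,σ) then ln T ~ Normal(μ,σ), so the p-quantile of ln T is μ + z_p·σ.
ln(42.2) = 3.742 and ln(168) = 5.124; z_{0.03} = -1.881, z_{0.5} = 0.
σ = (5.124 − 3.742)/(0 − (-1.881)) = 0.735.
μ = 3.742 − (-1.881)·0.735 = 5.124.
CV = √(exp(σ²)−1) = √(exp(0.5396)−1) = 0.846.

σ ≈ 0.735, CV ≈ 0.846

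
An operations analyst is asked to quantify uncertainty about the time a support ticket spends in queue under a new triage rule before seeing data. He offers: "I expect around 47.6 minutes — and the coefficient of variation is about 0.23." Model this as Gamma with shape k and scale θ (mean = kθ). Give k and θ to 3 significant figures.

For Gamma(k, scale θ): mean = kθ, variance = kθ², so CV = 1/√k.
CV = 0.23, hence k = 1/CV² = 18.9.
Then θ = mean/k = 47.6/18.9 = 2.52.

k ≈ 18.9, θ ≈ 2.52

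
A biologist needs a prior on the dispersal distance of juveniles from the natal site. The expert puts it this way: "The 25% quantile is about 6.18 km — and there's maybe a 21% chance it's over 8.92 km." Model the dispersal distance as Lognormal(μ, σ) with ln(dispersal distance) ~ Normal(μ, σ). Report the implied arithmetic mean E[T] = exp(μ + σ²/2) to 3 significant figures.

If T ~ Lognormal(μ,σ) then ln T ~ Normal(μ,σ), so the p-quantile of ln T is μ + z_p·σ.
ln(6.18) = 1.821 and ln(8.92) = 2.188; z_{0.25} = -0.6745, z_{0.79} = 0.8064.
σ = (2.188 − 1.821)/(0.8064 − (-0.6745)) = 0.248.
μ = 1.821 − (-0.6745)·0.248 = 1.988.
E[T] = exp(μ + σ²/2) = exp(1.988 + 0.0307) = 7.53 km.

E[T] ≈ 7.53 km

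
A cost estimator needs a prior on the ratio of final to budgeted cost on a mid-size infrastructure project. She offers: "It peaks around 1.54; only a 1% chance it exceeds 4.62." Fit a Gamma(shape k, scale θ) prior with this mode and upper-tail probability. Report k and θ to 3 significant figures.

k ≈ 4.73, θ ≈ 0.413

Gamma(k,θ) with k>1 has mode (k−1)θ, so θ = 1.54/(k−1).
Need P(X < 4.62) = 0.99 with θ tied to k this way. Start at k = 2, θ = 1.54: P(X<4.62) ≈ 0.801.
Too low — raise k to concentrate. Iterating converges to k ≈ 4.73.
Then θ = 1.54/(4.73−1) ≈ 0.413.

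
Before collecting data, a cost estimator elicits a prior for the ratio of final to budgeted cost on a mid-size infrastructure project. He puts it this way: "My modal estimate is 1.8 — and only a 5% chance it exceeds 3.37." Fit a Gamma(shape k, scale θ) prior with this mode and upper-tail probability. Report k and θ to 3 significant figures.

Gamma(k,θ) with k>1 has mode (k−1)θ, so θ = 1.8/(k−1).
Need P(X < 3.37) = 0.95 with θ tied to k this way. Start at k = 2, θ = 1.8: P(X<3.37) ≈ 0.558.
Too low — raise k to concentrate. Iterating converges to k ≈ 8.07.
Then θ = 1.8/(8.07−1) ≈ 0.254.

k ≈ 8.07, θ ≈ 0.254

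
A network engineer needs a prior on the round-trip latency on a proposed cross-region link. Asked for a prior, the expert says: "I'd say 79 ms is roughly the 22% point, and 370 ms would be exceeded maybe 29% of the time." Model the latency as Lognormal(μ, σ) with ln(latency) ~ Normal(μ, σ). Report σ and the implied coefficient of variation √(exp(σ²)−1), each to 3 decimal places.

σ ≈ 1.165, CV ≈ 1.698

If T ~ Lognormal(μ,σ) then ln T ~ Normal(μ,σ), so the p-quantile of ln T is μ + z_p·σ.
ln(79) = 4.369 and ln(370) = 5.914; z_{0.22} = -0.7722, z_{0.71} = 0.5534.
σ = (5.914 − 4.369)/(0.5534 − (-0.7722)) = 1.165.
μ = 4.369 − (-0.7722)·1.165 = 5.269.
CV = √(exp(σ²)−1) = √(exp(1.3568)−1) = 1.698.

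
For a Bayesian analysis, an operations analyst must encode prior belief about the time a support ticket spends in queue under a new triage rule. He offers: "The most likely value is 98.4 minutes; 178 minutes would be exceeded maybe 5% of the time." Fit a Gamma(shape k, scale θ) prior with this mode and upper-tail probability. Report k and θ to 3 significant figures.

Gamma(k,θ) with k>1 has mode (k−1)θ, so θ = 98.4/(k−1).
Need P(X < 178) = 0.95 with θ tied to k this way. Start at k = 2, θ = 98.4: P(X<178) ≈ 0.540.
Too low — raise k to concentrate. Iterating converges to k ≈ 8.93.
Then θ = 98.4/(8.93−1) ≈ 12.4.

k ≈ 8.93, θ ≈ 12.4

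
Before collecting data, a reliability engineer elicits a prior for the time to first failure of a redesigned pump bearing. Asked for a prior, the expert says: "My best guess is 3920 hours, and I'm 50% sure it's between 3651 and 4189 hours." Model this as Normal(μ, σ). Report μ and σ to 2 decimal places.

A symmetric 50% interval runs μ ± z·σ with z = 0.6745.
Half-width = 269, so σ = 269/0.6745 = 398.82.
μ is the stated best guess, 3920.00.

μ = 3920.00, σ = 398.82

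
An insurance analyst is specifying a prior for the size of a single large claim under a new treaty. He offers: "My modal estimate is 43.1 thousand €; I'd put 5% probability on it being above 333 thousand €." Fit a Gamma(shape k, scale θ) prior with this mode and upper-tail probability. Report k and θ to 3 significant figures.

Gamma(k,θ) with k>1 has mode (k−1)θ, so θ = 43.1/(k−1).
Need P(X < 333) = 0.95 with θ tied to k this way. Start at k = 2, θ = 43.1: P(X<333) ≈ 0.996.
Too high — lower k to spread out. Iterating converges to k ≈ 1.51.
Then θ = 43.1/(1.51−1) ≈ 84.9.

k ≈ 1.51, θ ≈ 84.9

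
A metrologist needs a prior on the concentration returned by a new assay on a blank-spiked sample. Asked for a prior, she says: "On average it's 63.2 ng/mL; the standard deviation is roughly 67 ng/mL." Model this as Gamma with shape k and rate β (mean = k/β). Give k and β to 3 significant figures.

For Gamma(k, rate β): mean = k/β, variance = k/β², so CV = 1/√k.
CV = SD/mean = 67/63.2 = 1.06, hence k = 1/CV² = 0.89.
Then β = k/mean = 0.89/63.2 = 0.0141.

k ≈ 0.89, β ≈ 0.0141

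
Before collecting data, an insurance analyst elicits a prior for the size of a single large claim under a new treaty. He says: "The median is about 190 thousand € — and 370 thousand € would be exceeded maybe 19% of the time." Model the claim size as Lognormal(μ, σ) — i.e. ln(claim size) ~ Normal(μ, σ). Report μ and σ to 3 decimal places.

μ ≈ 5.247, σ ≈ 0.759

If T ~ Lognormal(μ,σ) then ln T ~ Normal(μ,σ), so the p-quantile of ln T is μ + z_p·σ.
ln(190) = 5.247 and ln(370) = 5.914; z_{0.5} = 0, z_{0.81} = 0.8779.
σ = (5.914 − 5.247)/(0.8779 − (0)) = 0.759.
μ = 5.247 − (0)·0.759 = 5.247.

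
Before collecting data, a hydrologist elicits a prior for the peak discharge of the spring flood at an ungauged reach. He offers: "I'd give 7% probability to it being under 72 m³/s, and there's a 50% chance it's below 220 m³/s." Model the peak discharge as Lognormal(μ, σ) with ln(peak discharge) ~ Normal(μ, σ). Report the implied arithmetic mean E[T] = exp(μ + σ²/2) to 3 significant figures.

If T ~ Lognormal(μ,σ) then ln T ~ Normal(μ,σ), so the p-quantile of ln T is μ + z_p·σ.
ln(72) = 4.277 and ln(220) = 5.394; z_{0.07} = -1.476, z_{0.5} = 0.
σ = (5.394 − 4.277)/(0 − (-1.476)) = 0.757.
μ = 4.277 − (-1.476)·0.757 = 5.394.
E[T] = exp(μ + σ²/2) = exp(5.394 + 0.2864) = 293 m³/s.

E[T] ≈ 293 m³/s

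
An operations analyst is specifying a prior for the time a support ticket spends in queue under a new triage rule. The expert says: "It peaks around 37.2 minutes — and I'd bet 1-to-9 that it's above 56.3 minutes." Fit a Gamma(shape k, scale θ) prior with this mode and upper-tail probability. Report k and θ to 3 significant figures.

k ≈ 11.8, θ ≈ 3.43

Gamma(k,θ) with k>1 has mode (k−1)θ, so θ = 37.2/(k−1).
Need P(X < 56.3) = 0.9 with θ tied to k this way. Start at k = 2, θ = 37.2: P(X<56.3) ≈ 0.447.
Too low — raise k to concentrate. Iterating converges to k ≈ 11.8.
Then θ = 37.2/(11.8−1) ≈ 3.43.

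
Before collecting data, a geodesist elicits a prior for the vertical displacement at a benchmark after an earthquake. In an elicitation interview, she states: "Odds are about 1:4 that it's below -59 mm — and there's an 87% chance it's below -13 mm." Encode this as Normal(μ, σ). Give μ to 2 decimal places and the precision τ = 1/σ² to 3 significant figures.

μ = -39.33, τ = 0.00183

For Normal(μ,σ), the p-quantile is μ + z_p·σ. Here z_{0.2} = -0.8416, z_{0.87} = 1.126.
So -59 = μ − 0.8416σ and -13 = μ + 1.126σ.
Subtracting: σ = (-13 − -59)/(1.126 − (-0.8416)) = 23.37.
Then μ = -59 − (-0.8416)·23.37 = -39.33.
Precision τ = 1/σ² = 1/23.37² = 0.00183.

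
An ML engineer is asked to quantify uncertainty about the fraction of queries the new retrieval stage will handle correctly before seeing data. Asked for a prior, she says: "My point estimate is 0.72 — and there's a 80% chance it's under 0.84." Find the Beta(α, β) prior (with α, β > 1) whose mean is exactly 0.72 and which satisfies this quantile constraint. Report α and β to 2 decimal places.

α ≈ 7.40, β ≈ 2.88

With mean 0.72 fixed, write α = 0.72s, β = 0.28s where s = α+β.
Need P(θ < 0.84) = 0.8 under Beta(0.72s, 0.28s). Normal approximation: (q−m)/√(m(1−m)/s) ≈ z_{0.8} = 0.842, so s ≈ 0.72·0.28·(0.842)²/(0.84−0.72)² = 9.9.
At s = 9.9: P(θ<0.84) ≈ 0.794. Adjusting to match 0.8 gives s ≈ 10.28.
So α = 0.72·10.28 ≈ 7.40, β = 0.28·10.28 ≈ 2.88.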